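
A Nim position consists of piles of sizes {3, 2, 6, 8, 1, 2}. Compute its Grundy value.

12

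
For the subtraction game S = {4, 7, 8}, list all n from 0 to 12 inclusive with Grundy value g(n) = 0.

0, 1, 2, 3, 12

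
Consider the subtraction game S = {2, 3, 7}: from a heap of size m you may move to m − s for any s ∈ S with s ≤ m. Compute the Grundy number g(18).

1

Build the Grundy sequence with g(k) = mex{g(k−s) : s ∈ {2, 3, 7}, s ≤ k}:
k:     0  1  2  3  4  5  6  7  8  9 10 11 12 13 14 15 16 17 18
g(k):  0  0  1  1  2  0  0  1  1  2  0  0  1  1  2  0  0  1  1
So g(18) = 1.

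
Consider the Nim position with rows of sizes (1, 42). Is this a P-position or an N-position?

Bitwise XOR of the heap sizes:
  000001  (1)
  101010  (42)
  ------
  101011  (43)
The nim-sum is 43 ≠ 0, so this is an N-position: the player to move can win.

N-position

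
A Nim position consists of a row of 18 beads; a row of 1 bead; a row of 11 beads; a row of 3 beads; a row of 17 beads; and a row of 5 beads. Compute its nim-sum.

Nim-sum: 18 XOR 1 XOR 11 XOR 3 XOR 17 XOR 5 = 15.

15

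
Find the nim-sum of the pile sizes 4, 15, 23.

Nim-sum: 4 ⊕ 15 ⊕ 23 = 28.

28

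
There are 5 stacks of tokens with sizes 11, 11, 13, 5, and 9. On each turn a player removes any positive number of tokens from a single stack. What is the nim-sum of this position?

1

Write each in binary and XOR column by column:
  1011  (11)
  1011  (11)
  1101  (13)
  0101  (5)
  1001  (9)
  ----
  0001  (1)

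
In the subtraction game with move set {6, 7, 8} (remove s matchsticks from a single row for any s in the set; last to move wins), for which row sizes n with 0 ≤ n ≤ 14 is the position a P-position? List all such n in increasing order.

0, 1, 2, 3, 4, 5, 14

Build the Grundy sequence with g(k) = mex{g(k−s) : s ∈ {6, 7, 8}, s ≤ k}:
g(0) = mex{} = 0
g(1) = mex{} = 0
g(2) = mex{} = 0
g(3) = mex{} = 0
g(4) = mex{} = 0
g(5) = mex{} = 0
g(6) = mex{0} = 1
g(7) = mex{0} = 1
g(8) = mex{0} = 1
g(9) = mex{0} = 1
g(10) = mex{0} = 1
g(11) = mex{0} = 1
g(12) = mex{0,1} = 2
g(13) = mex{0,1} = 2
g(14) = mex{1} = 0
The P-positions (g = 0) in 0..14 are 0, 1, 2, 3, 4, 5, 14.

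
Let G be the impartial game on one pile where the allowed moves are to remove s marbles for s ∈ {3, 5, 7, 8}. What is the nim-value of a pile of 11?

0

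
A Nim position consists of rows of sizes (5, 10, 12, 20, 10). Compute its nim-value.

In binary:
  00101  (5)
  01010  (10)
  01100  (12)
  10100  (20)
  01010  (10)
  -----
  11101  (29)

29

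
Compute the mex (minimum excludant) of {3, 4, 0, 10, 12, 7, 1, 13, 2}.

5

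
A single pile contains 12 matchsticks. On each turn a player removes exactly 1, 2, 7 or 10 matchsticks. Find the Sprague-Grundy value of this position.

0

Grundy values for subtraction set {1, 2, 7, 10}:
g(0) = mex{} = 0
g(1) = mex{0} = 1
g(2) = mex{0,1} = 2
g(3) = mex{1,2} = 0
g(4) = mex{0,2} = 1
g(5) = mex{0,1} = 2
g(6) = mex{1,2} = 0
g(7) = mex{0,2} = 1
g(8) = mex{0,1} = 2
g(9) = mex{1,2} = 0
g(10) = mex{0,2} = 1
g(11) = mex{0,1} = 2
g(12) = mex{1,2} = 0
So g(12) = 0.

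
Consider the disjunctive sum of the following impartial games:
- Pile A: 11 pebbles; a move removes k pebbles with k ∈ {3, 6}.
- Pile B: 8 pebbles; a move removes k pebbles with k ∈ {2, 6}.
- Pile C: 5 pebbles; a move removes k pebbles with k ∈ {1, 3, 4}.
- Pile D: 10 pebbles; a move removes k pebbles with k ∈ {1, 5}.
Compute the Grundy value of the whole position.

Build the Grundy sequence for pile A with g(k) = mex{g(k−s) : s ∈ {3, 6}, s ≤ k}:
k:     0  1  2  3  4  5  6  7  8  9 10 11
g(k):  0  0  0  1  1  1  2  2  2  0  0  0
So g(11) = 0.
For pile B, compute g(0), g(1), … with moves {2, 6}:
k:     0  1  2  3  4  5  6  7  8
g(k):  0  0  1  1  0  0  1  1  0
So g(8) = 0.
Build the Grundy sequence for pile C with g(k) = mex{g(k−s) : s ∈ {1, 3, 4}, s ≤ k}:
k:     0  1  2  3  4  5
g(k):  0  1  0  1  2  3
So g(5) = 3.
Build the Grundy sequence for pile D with g(k) = mex{g(k−s) : s ∈ {1, 5}, s ≤ k}:
k:     0  1  2  3  4  5  6  7  8  9 10
g(k):  0  1  0  1  0  1  0  1  0  1  0
So g(10) = 0.
By the Sprague-Grundy theorem, the Grundy value of a sum of independent games is the XOR of the component values.
Combined value = 0 ⊕ 0 ⊕ 3 ⊕ 0 = 3.

3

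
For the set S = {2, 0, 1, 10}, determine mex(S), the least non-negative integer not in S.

The values 0, 1, 2 are all present; 3 is the first non-negative integer missing from the set.

3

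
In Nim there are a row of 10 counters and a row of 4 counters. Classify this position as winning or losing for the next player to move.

Winning position

Compute the nim-sum pairwise:
10 ^ 4 = 14
The nim-sum is 14 ≠ 0, so this is an N-position: the player to move can win.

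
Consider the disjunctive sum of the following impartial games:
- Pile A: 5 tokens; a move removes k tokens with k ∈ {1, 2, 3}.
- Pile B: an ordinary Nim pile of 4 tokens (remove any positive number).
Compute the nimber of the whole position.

5

Build the Grundy sequence for pile A with g(k) = mex{g(k−s) : s ∈ {1, 2, 3}, s ≤ k}:
g(0) = mex{} = 0
g(1) = mex{0} = 1
g(2) = mex{0,1} = 2
g(3) = mex{0,1,2} = 3
g(4) = mex{1,2,3} = 0
g(5) = mex{0,2,3} = 1
So g(5) = 1.
Pile B is a plain Nim pile of size 4, so its Grundy value is 4.
By the Sprague-Grundy theorem, the Grundy value of a sum of independent games is the XOR of the component values.
Combined value = 1 ⊕ 4 = 5.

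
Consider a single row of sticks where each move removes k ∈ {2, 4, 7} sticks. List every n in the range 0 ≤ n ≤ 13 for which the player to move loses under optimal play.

0, 1, 6, 9, 12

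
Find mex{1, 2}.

0 is not in the set, so the mex is 0.

0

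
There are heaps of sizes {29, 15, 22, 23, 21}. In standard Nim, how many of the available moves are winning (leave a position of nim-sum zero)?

5

Compute the nim-sum pairwise:
29 XOR 15 = 18
18 XOR 22 = 4
4 XOR 23 = 19
19 XOR 21 = 6
The overall nim-sum is X = 6. A heap of size p has a winning move iff p XOR X < p (reduce it to p XOR X).
  29: 29 XOR 6 = 27 < 29 — winning move (to 27).
  15: 15 XOR 6 = 9 < 15 — winning move (to 9).
  22: 22 XOR 6 = 16 < 22 — winning move (to 16).
  23: 23 XOR 6 = 17 < 23 — winning move (to 17).
  21: 21 XOR 6 = 19 < 21 — winning move (to 19).
That gives 5 winning moves.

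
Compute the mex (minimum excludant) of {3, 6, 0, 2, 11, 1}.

4

The values 0, 1, 2, 3 are all present; 4 is the first non-negative integer missing from the set.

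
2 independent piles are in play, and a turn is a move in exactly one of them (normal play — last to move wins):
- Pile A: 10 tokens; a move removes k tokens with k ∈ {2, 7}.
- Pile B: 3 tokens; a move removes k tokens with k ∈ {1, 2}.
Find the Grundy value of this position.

For pile A, compute g(0), g(1), … with moves {2, 7}:
g(0) = mex{} = 0
g(1) = mex{} = 0
g(2) = mex{0} = 1
g(3) = mex{0} = 1
g(4) = mex{1} = 0
g(5) = mex{1} = 0
g(6) = mex{0} = 1
g(7) = mex{0} = 1
g(8) = mex{0,1} = 2
g(9) = mex{1} = 0
g(10) = mex{1,2} = 0
So g(10) = 0.
Grundy values for pile B (subtraction set {1, 2}):
g(0) = mex{} = 0
g(1) = mex{0} = 1
g(2) = mex{0,1} = 2
g(3) = mex{1,2} = 0
So g(3) = 0.
By the Sprague-Grundy theorem, the Grundy value of a sum of independent games is the XOR of the component values.
Combined value = 0 ⊕ 0 = 0.

0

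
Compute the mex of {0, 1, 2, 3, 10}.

4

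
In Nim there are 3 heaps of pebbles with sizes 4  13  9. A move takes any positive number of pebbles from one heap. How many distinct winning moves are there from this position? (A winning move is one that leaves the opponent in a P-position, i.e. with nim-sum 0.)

Compute the nim-sum pairwise:
4 XOR 13 = 9
9 XOR 9 = 0
The nim-sum is already 0, so every move leaves a nonzero nim-sum — there are no winning moves.

0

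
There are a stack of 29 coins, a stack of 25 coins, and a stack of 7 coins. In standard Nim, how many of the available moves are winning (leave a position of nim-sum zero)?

1

Write each in binary and XOR column by column:
  11101  (29)
  11001  (25)
  00111  (7)
  -----
  00011  (3)
The overall nim-sum is X = 3. A stack of size p has a winning move iff p XOR X < p (reduce it to p XOR X).
  29: 29 XOR 3 = 30 ≥ 29 — no move.
  25: 25 XOR 3 = 26 ≥ 25 — no move.
  7: 7 XOR 3 = 4 < 7 — winning move (to 4).
That gives 1 winning move.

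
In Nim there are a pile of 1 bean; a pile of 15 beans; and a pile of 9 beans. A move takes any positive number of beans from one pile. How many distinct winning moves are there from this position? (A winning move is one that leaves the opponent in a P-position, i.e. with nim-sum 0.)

1

Nim-sum: 1 XOR 15 XOR 9 = 7.
The overall nim-sum is X = 7. A pile of size p has a winning move iff p XOR X < p (reduce it to p XOR X).
  1: 1 XOR 7 = 6 ≥ 1 — no move.
  15: 15 XOR 7 = 8 < 15 — winning move (to 8).
  9: 9 XOR 7 = 14 ≥ 9 — no move.
That gives 1 winning move.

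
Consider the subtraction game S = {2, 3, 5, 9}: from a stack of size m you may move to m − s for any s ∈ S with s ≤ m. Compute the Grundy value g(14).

Build the Grundy sequence with g(k) = mex{g(k−s) : s ∈ {2, 3, 5, 9}, s ≤ k}:
k:     0  1  2  3  4  5  6  7  8  9 10 11 12 13 14
g(k):  0  0  1  1  2  2  3  0  0  1  1  2  2  3  0
So g(14) = 0.

0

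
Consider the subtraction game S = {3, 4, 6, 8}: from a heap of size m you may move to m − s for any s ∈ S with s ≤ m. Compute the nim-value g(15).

1

Compute g(0), g(1), … for moves {3, 4, 6, 8}:
k:     0  1  2  3  4  5  6  7  8  9 10 11 12 13 14 15
g(k):  0  0  0  1  1  1  2  2  2  3  3  0  0  0  1  1
So g(15) = 1.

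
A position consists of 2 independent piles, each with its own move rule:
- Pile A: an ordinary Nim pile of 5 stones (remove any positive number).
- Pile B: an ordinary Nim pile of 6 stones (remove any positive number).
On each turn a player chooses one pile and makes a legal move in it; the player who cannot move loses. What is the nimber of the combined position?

3

Pile A is a plain Nim pile of size 5, so its Grundy value is 5.
Pile B is a plain Nim pile of size 6, so its Grundy value is 6.
By the Sprague-Grundy theorem, the Grundy value of a sum of independent games is the XOR of the component values.
Combined value = 5 ⊕ 6 = 3.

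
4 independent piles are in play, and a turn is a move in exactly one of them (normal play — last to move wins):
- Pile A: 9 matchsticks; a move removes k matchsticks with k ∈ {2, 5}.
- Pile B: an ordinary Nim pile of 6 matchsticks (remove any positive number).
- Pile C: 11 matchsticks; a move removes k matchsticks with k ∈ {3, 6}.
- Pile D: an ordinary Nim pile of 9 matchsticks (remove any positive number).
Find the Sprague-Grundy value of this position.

14

For pile A, compute g(0), g(1), … with moves {2, 5}:
g(0) = mex{} = 0
g(1) = mex{} = 0
g(2) = mex{0} = 1
g(3) = mex{0} = 1
g(4) = mex{1} = 0
g(5) = mex{0,1} = 2
g(6) = mex{0} = 1
g(7) = mex{1,2} = 0
g(8) = mex{1} = 0
g(9) = mex{0} = 1
So g(9) = 1.
Pile B is a plain Nim pile of size 6, so its Grundy value is 6.
For pile C, compute g(0), g(1), … with moves {3, 6}:
k:     0  1  2  3  4  5  6  7  8  9 10 11
g(k):  0  0  0  1  1  1  2  2  2  0  0  0
So g(11) = 0.
Pile D is a plain Nim pile of size 9, so its Grundy value is 9.
By the Sprague-Grundy theorem, the Grundy value of a sum of independent games is the XOR of the component values.
Combined value = 1 XOR 6 XOR 0 XOR 9 = 14.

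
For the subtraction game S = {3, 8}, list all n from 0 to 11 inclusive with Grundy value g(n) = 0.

0, 1, 2, 6, 7, 11

Grundy values for subtraction set {3, 8}:
k:     0  1  2  3  4  5  6  7  8  9 10 11
g(k):  0  0  0  1  1  1  0  0  2  1  1  0
The P-positions (g = 0) in 0..11 are 0, 1, 2, 6, 7, 11.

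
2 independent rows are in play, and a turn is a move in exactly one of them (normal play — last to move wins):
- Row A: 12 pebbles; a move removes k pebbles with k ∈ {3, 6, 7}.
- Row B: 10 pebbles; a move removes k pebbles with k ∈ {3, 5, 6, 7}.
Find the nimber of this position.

0

Build the Grundy sequence for row A with g(k) = mex{g(k−s) : s ∈ {3, 6, 7}, s ≤ k}:
g(0) = mex{} = 0
g(1) = mex{} = 0
g(2) = mex{} = 0
g(3) = mex{0} = 1
g(4) = mex{0} = 1
g(5) = mex{0} = 1
g(6) = mex{0,1} = 2
g(7) = mex{0,1} = 2
g(8) = mex{0,1} = 2
g(9) = mex{0,1,2} = 3
g(10) = mex{1,2} = 0
g(11) = mex{1,2} = 0
g(12) = mex{1,2,3} = 0
So g(12) = 0.
Build the Grundy sequence for row B with g(k) = mex{g(k−s) : s ∈ {3, 5, 6, 7}, s ≤ k}:
g(0) = mex{} = 0
g(1) = mex{} = 0
g(2) = mex{} = 0
g(3) = mex{0} = 1
g(4) = mex{0} = 1
g(5) = mex{0} = 1
g(6) = mex{0,1} = 2
g(7) = mex{0,1} = 2
g(8) = mex{0,1} = 2
g(9) = mex{0,1,2} = 3
g(10) = mex{1,2} = 0
So g(10) = 0.
The value of a disjunctive sum is the nim-sum of the parts.
Combined value = 0 ⊕ 0 = 0.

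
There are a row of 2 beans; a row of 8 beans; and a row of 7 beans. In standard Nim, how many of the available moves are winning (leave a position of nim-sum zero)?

Compute the nim-sum pairwise:
2 ⊕ 8 = 10
10 ⊕ 7 = 13
The overall nim-sum is X = 13. A row of size p has a winning move iff p XOR X < p (reduce it to p XOR X).
  2: 2 XOR 13 = 15 ≥ 2 — no move.
  8: 8 XOR 13 = 5 < 8 — winning move (to 5).
  7: 7 XOR 13 = 10 ≥ 7 — no move.
That gives 1 winning move.

1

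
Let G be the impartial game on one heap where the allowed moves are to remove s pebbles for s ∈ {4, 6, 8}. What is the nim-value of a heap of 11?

2

Grundy values for subtraction set {4, 6, 8}:
g(0) = mex{} = 0
g(1) = mex{} = 0
g(2) = mex{} = 0
g(3) = mex{} = 0
g(4) = mex{0} = 1
g(5) = mex{0} = 1
g(6) = mex{0} = 1
g(7) = mex{0} = 1
g(8) = mex{0,1} = 2
g(9) = mex{0,1} = 2
g(10) = mex{0,1} = 2
g(11) = mex{0,1} = 2
So g(11) = 2.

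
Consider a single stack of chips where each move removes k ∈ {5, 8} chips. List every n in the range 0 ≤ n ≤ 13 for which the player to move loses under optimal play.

0, 1, 2, 3, 4, 13

Grundy values for subtraction set {5, 8}:
g(0) = mex{} = 0
g(1) = mex{} = 0
g(2) = mex{} = 0
g(3) = mex{} = 0
g(4) = mex{} = 0
g(5) = mex{0} = 1
g(6) = mex{0} = 1
g(7) = mex{0} = 1
g(8) = mex{0} = 1
g(9) = mex{0} = 1
g(10) = mex{0,1} = 2
g(11) = mex{0,1} = 2
g(12) = mex{0,1} = 2
g(13) = mex{1} = 0
The P-positions (g = 0) in 0..13 are 0, 1, 2, 3, 4, 13.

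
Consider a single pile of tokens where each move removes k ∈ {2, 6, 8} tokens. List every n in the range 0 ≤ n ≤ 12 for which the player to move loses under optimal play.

0, 1, 4, 5

Compute g(0), g(1), … for moves {2, 6, 8}:
g(0) = mex{} = 0
g(1) = mex{} = 0
g(2) = mex{0} = 1
g(3) = mex{0} = 1
g(4) = mex{1} = 0
g(5) = mex{1} = 0
g(6) = mex{0} = 1
g(7) = mex{0} = 1
g(8) = mex{0,1} = 2
g(9) = mex{0,1} = 2
g(10) = mex{0,1,2} = 3
g(11) = mex{0,1,2} = 3
g(12) = mex{0,1,3} = 2
The P-positions (g = 0) in 0..12 are 0, 1, 4, 5.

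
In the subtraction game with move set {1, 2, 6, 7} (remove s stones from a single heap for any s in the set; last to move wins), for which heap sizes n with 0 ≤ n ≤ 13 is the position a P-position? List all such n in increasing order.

0, 3, 8, 11

Build the Grundy sequence with g(k) = mex{g(k−s) : s ∈ {1, 2, 6, 7}, s ≤ k}:
k:     0  1  2  3  4  5  6  7  8  9 10 11 12 13
g(k):  0  1  2  0  1  2  3  4  0  1  2  0  1  2
The P-positions (g = 0) in 0..13 are 0, 3, 8, 11.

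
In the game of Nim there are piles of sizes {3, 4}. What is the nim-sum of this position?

7

Bitwise XOR of the heap sizes:
  011  (3)
  100  (4)
  ---
  111  (7)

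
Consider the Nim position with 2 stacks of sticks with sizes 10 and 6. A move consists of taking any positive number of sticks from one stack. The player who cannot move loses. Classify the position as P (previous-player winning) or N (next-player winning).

Nim-sum: 10 XOR 6 = 12.
The nim-sum is 12 ≠ 0, so this is an N-position: the player to move can win.

N-position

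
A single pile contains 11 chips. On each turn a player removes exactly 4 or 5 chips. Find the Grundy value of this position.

0

Grundy values for subtraction set {4, 5}:
g(0) = mex{} = 0
g(1) = mex{} = 0
g(2) = mex{} = 0
g(3) = mex{} = 0
g(4) = mex{0} = 1
g(5) = mex{0} = 1
g(6) = mex{0} = 1
g(7) = mex{0} = 1
g(8) = mex{0,1} = 2
g(9) = mex{1} = 0
g(10) = mex{1} = 0
g(11) = mex{1} = 0
So g(11) = 0.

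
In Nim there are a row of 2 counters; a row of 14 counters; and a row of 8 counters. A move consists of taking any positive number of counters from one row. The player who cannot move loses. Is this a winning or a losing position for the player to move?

Bitwise XOR of the heap sizes:
  0010  (2)
  1110  (14)
  1000  (8)
  ----
  0100  (4)
The nim-sum is 4 ≠ 0, so this is an N-position: the player to move can win.

Winning position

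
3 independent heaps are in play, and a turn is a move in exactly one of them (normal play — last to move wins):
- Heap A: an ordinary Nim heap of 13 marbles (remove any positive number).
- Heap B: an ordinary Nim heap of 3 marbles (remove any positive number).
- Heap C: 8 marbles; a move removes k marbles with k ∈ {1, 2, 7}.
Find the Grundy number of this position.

12

Heap A is a plain Nim heap of size 13, so its Grundy value is 13.
Heap B is a plain Nim heap of size 3, so its Grundy value is 3.
Build the Grundy sequence for heap C with g(k) = mex{g(k−s) : s ∈ {1, 2, 7}, s ≤ k}:
k:     0  1  2  3  4  5  6  7  8
g(k):  0  1  2  0  1  2  0  1  2
So g(8) = 2.
By the Sprague-Grundy theorem, the Grundy value of a sum of independent games is the XOR of the component values.
Combined value = 13 ⊕ 3 ⊕ 2 = 12.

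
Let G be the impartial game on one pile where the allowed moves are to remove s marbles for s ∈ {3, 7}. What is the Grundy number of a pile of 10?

0

Build the Grundy sequence with g(k) = mex{g(k−s) : s ∈ {3, 7}, s ≤ k}:
g(0) = mex{} = 0
g(1) = mex{} = 0
g(2) = mex{} = 0
g(3) = mex{0} = 1
g(4) = mex{0} = 1
g(5) = mex{0} = 1
g(6) = mex{1} = 0
g(7) = mex{0,1} = 2
g(8) = mex{0,1} = 2
g(9) = mex{0} = 1
g(10) = mex{1,2} = 0
So g(10) = 0.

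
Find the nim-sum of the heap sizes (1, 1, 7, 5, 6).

4

Compute the nim-sum pairwise:
1 ⊕ 1 = 0
0 ⊕ 7 = 7
7 ⊕ 5 = 2
2 ⊕ 6 = 4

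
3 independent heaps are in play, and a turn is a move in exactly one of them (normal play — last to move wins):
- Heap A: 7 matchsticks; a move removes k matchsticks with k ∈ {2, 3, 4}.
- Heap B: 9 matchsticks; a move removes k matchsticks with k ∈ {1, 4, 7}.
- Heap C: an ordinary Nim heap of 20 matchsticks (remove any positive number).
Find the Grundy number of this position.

21

For heap A, compute g(0), g(1), … with moves {2, 3, 4}:
g(0) = mex{} = 0
g(1) = mex{} = 0
g(2) = mex{0} = 1
g(3) = mex{0} = 1
g(4) = mex{0,1} = 2
g(5) = mex{0,1} = 2
g(6) = mex{1,2} = 0
g(7) = mex{1,2} = 0
So g(7) = 0.
Build the Grundy sequence for heap B with g(k) = mex{g(k−s) : s ∈ {1, 4, 7}, s ≤ k}:
g(0) = mex{} = 0
g(1) = mex{0} = 1
g(2) = mex{1} = 0
g(3) = mex{0} = 1
g(4) = mex{0,1} = 2
g(5) = mex{1,2} = 0
g(6) = mex{0} = 1
g(7) = mex{0,1} = 2
g(8) = mex{1,2} = 0
g(9) = mex{0} = 1
So g(9) = 1.
Heap C is a plain Nim heap of size 20, so its Grundy value is 20.
By the Sprague-Grundy theorem, the Grundy value of a sum of independent games is the XOR of the component values.
Combined value = 0 ⊕ 1 ⊕ 20 = 21.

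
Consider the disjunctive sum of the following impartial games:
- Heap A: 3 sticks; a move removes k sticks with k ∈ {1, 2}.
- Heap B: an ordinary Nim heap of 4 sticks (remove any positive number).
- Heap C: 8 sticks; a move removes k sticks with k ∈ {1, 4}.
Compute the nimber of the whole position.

5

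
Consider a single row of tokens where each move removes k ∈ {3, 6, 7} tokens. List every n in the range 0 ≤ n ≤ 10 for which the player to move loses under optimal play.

0, 1, 2, 10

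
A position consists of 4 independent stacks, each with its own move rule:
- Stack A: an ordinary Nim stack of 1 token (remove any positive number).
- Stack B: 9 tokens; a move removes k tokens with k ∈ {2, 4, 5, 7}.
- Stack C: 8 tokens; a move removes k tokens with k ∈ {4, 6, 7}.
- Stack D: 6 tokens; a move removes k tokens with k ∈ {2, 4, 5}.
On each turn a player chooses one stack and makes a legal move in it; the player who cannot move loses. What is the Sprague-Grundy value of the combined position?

Stack A is a plain Nim stack of size 1, so its Grundy value is 1.
For stack B, compute g(0), g(1), … with moves {2, 4, 5, 7}:
g(0) = mex{} = 0
g(1) = mex{} = 0
g(2) = mex{0} = 1
g(3) = mex{0} = 1
g(4) = mex{0,1} = 2
g(5) = mex{0,1} = 2
g(6) = mex{0,1,2} = 3
g(7) = mex{0,1,2} = 3
g(8) = mex{0,1,2,3} = 4
g(9) = mex{1,2,3} = 0
So g(9) = 0.
Build the Grundy sequence for stack C with g(k) = mex{g(k−s) : s ∈ {4, 6, 7}, s ≤ k}:
g(0) = mex{} = 0
g(1) = mex{} = 0
g(2) = mex{} = 0
g(3) = mex{} = 0
g(4) = mex{0} = 1
g(5) = mex{0} = 1
g(6) = mex{0} = 1
g(7) = mex{0} = 1
g(8) = mex{0,1} = 2
So g(8) = 2.
Grundy values for stack D (subtraction set {2, 4, 5}):
k:     0  1  2  3  4  5  6
g(k):  0  0  1  1  2  2  3
So g(6) = 3.
The value of a disjunctive sum is the nim-sum of the parts.
Combined value = 1 ⊕ 0 ⊕ 2 ⊕ 3 = 0.

0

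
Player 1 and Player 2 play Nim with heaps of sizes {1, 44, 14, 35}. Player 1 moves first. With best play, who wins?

Player 2 wins

Compute the nim-sum pairwise:
1 ^ 44 = 45
45 ^ 14 = 35
35 ^ 35 = 0
The nim-sum is 0, so this is a P-position: the player to move is in a losing position under optimal play; Player 1 is about to move from it and so loses — Player 2 wins.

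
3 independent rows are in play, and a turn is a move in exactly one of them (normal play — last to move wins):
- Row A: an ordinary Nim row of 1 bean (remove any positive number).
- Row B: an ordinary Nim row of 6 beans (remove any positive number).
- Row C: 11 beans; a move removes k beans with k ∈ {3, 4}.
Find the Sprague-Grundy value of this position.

6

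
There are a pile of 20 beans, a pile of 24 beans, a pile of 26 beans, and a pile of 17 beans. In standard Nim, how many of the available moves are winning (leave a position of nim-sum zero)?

1

Compute the nim-sum pairwise:
20 ⊕ 24 = 12
12 ⊕ 26 = 22
22 ⊕ 17 = 7
The overall nim-sum is X = 7. A pile of size p has a winning move iff p XOR X < p (reduce it to p XOR X).
  20: 20 XOR 7 = 19 < 20 — winning move (to 19).
  24: 24 XOR 7 = 31 ≥ 24 — no move.
  26: 26 XOR 7 = 29 ≥ 26 — no move.
  17: 17 XOR 7 = 22 ≥ 17 — no move.
That gives 1 winning move.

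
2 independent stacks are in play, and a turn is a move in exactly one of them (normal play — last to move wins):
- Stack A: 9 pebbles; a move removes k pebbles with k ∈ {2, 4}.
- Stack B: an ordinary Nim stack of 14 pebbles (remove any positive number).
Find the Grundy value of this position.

Grundy values for stack A (subtraction set {2, 4}):
k:     0  1  2  3  4  5  6  7  8  9
g(k):  0  0  1  1  2  2  0  0  1  1
So g(9) = 1.
Stack B is a plain Nim stack of size 14, so its Grundy value is 14.
By the Sprague-Grundy theorem, the Grundy value of a sum of independent games is the XOR of the component values.
Combined value = 1 XOR 14 = 15.

15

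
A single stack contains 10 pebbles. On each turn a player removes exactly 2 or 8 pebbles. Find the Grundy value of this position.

Grundy values for subtraction set {2, 8}:
g(0) = mex{} = 0
g(1) = mex{} = 0
g(2) = mex{0} = 1
g(3) = mex{0} = 1
g(4) = mex{1} = 0
g(5) = mex{1} = 0
g(6) = mex{0} = 1
g(7) = mex{0} = 1
g(8) = mex{0,1} = 2
g(9) = mex{0,1} = 2
g(10) = mex{1,2} = 0
So g(10) = 0.

0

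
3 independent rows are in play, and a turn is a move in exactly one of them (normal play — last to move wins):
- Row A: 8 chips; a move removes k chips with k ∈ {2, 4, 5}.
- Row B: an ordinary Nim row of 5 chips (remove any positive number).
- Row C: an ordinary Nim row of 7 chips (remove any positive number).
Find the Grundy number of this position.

For row A, compute g(0), g(1), … with moves {2, 4, 5}:
g(0) = mex{} = 0
g(1) = mex{} = 0
g(2) = mex{0} = 1
g(3) = mex{0} = 1
g(4) = mex{0,1} = 2
g(5) = mex{0,1} = 2
g(6) = mex{0,1,2} = 3
g(7) = mex{1,2} = 0
g(8) = mex{1,2,3} = 0
So g(8) = 0.
Row B is a plain Nim row of size 5, so its Grundy value is 5.
Row C is a plain Nim row of size 7, so its Grundy value is 7.
The value of a disjunctive sum is the nim-sum of the parts.
Combined value = 0 ⊕ 5 ⊕ 7 = 2.

2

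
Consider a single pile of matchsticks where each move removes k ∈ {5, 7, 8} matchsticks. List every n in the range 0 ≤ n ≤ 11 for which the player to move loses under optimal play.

0, 1, 2, 3, 4

Build the Grundy sequence with g(k) = mex{g(k−s) : s ∈ {5, 7, 8}, s ≤ k}:
k:     0  1  2  3  4  5  6  7  8  9 10 11
g(k):  0  0  0  0  0  1  1  1  1  1  2  2
The P-positions (g = 0) in 0..11 are 0, 1, 2, 3, 4.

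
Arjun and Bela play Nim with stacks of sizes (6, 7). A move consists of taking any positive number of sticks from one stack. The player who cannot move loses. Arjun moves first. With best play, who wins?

Arjun wins

Nim-sum: 6 XOR 7 = 1.
The nim-sum is 1 ≠ 0, so this is an N-position: the player to move can win; Arjun has a winning move.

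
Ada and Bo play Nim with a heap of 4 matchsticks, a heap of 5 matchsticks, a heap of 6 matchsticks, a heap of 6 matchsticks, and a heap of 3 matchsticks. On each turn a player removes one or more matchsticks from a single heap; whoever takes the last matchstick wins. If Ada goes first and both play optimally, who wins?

Ada wins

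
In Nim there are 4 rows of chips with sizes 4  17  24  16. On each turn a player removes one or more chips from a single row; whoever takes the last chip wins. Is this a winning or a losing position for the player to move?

Winning position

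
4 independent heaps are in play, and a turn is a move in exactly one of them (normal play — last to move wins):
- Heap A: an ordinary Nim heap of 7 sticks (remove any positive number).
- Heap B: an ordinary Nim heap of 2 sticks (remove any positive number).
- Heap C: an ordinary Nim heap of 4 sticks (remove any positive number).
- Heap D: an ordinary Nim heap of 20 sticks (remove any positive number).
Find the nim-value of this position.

21

Heap A is a plain Nim heap of size 7, so its Grundy value is 7.
Heap B is a plain Nim heap of size 2, so its Grundy value is 2.
Heap C is a plain Nim heap of size 4, so its Grundy value is 4.
Heap D is a plain Nim heap of size 20, so its Grundy value is 20.
By the Sprague-Grundy theorem, the Grundy value of a sum of independent games is the XOR of the component values.
Combined value = 7 XOR 2 XOR 4 XOR 20 = 21.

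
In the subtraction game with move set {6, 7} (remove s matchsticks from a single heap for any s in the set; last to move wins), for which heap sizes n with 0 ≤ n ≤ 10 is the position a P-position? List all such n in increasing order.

0, 1, 2, 3, 4, 5

Compute g(0), g(1), … for moves {6, 7}:
g(0) = mex{} = 0
g(1) = mex{} = 0
g(2) = mex{} = 0
g(3) = mex{} = 0
g(4) = mex{} = 0
g(5) = mex{} = 0
g(6) = mex{0} = 1
g(7) = mex{0} = 1
g(8) = mex{0} = 1
g(9) = mex{0} = 1
g(10) = mex{0} = 1
The P-positions (g = 0) in 0..10 are 0, 1, 2, 3, 4, 5.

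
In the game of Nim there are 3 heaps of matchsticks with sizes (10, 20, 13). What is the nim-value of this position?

19

Compute the nim-sum pairwise:
10 ^ 20 = 30
30 ^ 13 = 19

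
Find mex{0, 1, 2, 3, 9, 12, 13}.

4

The values 0, 1, 2, 3 are all present; 4 is the first non-negative integer missing from the set.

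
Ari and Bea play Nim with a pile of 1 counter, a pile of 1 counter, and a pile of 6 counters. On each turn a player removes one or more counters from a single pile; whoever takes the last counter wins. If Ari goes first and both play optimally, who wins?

Ari wins

Bitwise XOR of the heap sizes:
  001  (1)
  001  (1)
  110  (6)
  ---
  110  (6)
The nim-sum is 6 ≠ 0, so this is an N-position: the player to move can win; Ari has a winning move.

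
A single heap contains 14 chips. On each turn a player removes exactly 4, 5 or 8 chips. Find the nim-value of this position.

0

Compute g(0), g(1), … for moves {4, 5, 8}:
g(0) = mex{} = 0
g(1) = mex{} = 0
g(2) = mex{} = 0
g(3) = mex{} = 0
g(4) = mex{0} = 1
g(5) = mex{0} = 1
g(6) = mex{0} = 1
g(7) = mex{0} = 1
g(8) = mex{0,1} = 2
g(9) = mex{0,1} = 2
g(10) = mex{0,1} = 2
g(11) = mex{0,1} = 2
g(12) = mex{1,2} = 0
g(13) = mex{1,2} = 0
g(14) = mex{1,2} = 0
So g(14) = 0.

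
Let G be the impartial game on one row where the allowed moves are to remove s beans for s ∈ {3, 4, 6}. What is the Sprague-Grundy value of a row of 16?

2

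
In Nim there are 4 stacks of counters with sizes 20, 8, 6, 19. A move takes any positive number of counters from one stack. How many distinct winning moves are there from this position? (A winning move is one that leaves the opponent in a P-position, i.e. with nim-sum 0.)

1

Write each in binary and XOR column by column:
  10100  (20)
  01000  (8)
  00110  (6)
  10011  (19)
  -----
  01001  (9)
The overall nim-sum is X = 9. A stack of size p has a winning move iff p XOR X < p (reduce it to p XOR X).
  20: 20 XOR 9 = 29 ≥ 20 — no move.
  8: 8 XOR 9 = 1 < 8 — winning move (to 1).
  6: 6 XOR 9 = 15 ≥ 6 — no move.
  19: 19 XOR 9 = 26 ≥ 19 — no move.
That gives 1 winning move.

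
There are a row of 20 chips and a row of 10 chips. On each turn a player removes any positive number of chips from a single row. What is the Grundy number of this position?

30

Nim-sum: 20 ⊕ 10 = 30.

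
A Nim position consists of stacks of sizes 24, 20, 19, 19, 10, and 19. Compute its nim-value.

21

Compute the nim-sum pairwise:
24 ^ 20 = 12
12 ^ 19 = 31
31 ^ 19 = 12
12 ^ 10 = 6
6 ^ 19 = 21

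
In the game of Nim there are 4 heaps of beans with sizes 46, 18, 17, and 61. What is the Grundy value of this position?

16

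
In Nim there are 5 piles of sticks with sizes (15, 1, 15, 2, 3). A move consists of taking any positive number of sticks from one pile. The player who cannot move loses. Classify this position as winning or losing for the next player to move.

Losing position

Compute the nim-sum pairwise:
15 ⊕ 1 = 14
14 ⊕ 15 = 1
1 ⊕ 2 = 3
3 ⊕ 3 = 0
The nim-sum is 0, so this is a P-position: the player to move is in a losing position under optimal play.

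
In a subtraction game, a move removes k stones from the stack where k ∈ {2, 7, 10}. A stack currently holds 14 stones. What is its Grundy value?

Grundy values for subtraction set {2, 7, 10}:
k:     0  1  2  3  4  5  6  7  8  9 10 11 12 13 14
g(k):  0  0  1  1  0  0  1  1  2  0  3  1  2  0  3
So g(14) = 3.

3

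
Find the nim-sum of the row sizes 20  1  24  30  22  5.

0

Compute the nim-sum pairwise:
20 ^ 1 = 21
21 ^ 24 = 13
13 ^ 30 = 19
19 ^ 22 = 5
5 ^ 5 = 0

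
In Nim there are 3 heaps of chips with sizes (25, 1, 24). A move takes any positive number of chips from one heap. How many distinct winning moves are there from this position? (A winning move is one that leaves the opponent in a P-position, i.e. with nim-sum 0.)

Nim-sum: 25 ^ 1 ^ 24 = 0.
The nim-sum is already 0, so every move leaves a nonzero nim-sum — there are no winning moves.

0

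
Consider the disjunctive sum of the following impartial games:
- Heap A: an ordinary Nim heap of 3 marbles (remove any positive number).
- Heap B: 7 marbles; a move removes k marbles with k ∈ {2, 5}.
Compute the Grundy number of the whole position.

3

Heap A is a plain Nim heap of size 3, so its Grundy value is 3.
For heap B, compute g(0), g(1), … with moves {2, 5}:
k:     0  1  2  3  4  5  6  7
g(k):  0  0  1  1  0  2  1  0
So g(7) = 0.
By the Sprague-Grundy theorem, the Grundy value of a sum of independent games is the XOR of the component values.
Combined value = 3 XOR 0 = 3.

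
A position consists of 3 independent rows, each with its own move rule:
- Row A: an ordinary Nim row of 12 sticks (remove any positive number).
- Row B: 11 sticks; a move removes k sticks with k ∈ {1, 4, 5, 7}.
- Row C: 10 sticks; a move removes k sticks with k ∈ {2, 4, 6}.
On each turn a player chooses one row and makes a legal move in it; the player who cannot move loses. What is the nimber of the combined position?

12

Row A is a plain Nim row of size 12, so its Grundy value is 12.
Grundy values for row B (subtraction set {1, 4, 5, 7}):
k:     0  1  2  3  4  5  6  7  8  9 10 11
g(k):  0  1  0  1  2  3  2  3  0  1  0  1
So g(11) = 1.
For row C, compute g(0), g(1), … with moves {2, 4, 6}:
k:     0  1  2  3  4  5  6  7  8  9 10
g(k):  0  0  1  1  2  2  3  3  0  0  1
So g(10) = 1.
By the Sprague-Grundy theorem, the Grundy value of a sum of independent games is the XOR of the component values.
Combined value = 12 ⊕ 1 ⊕ 1 = 12.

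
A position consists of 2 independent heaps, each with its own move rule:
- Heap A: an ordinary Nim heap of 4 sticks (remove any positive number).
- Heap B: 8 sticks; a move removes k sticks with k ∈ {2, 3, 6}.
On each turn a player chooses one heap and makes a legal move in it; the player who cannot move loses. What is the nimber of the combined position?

Heap A is a plain Nim heap of size 4, so its Grundy value is 4.
Build the Grundy sequence for heap B with g(k) = mex{g(k−s) : s ∈ {2, 3, 6}, s ≤ k}:
k:     0  1  2  3  4  5  6  7  8
g(k):  0  0  1  1  2  0  3  1  2
So g(8) = 2.
By the Sprague-Grundy theorem, the Grundy value of a sum of independent games is the XOR of the component values.
Combined value = 4 XOR 2 = 6.

6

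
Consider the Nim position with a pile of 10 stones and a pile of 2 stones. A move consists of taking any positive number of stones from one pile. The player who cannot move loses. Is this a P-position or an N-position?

Nim-sum: 10 XOR 2 = 8.
The nim-sum is 8 ≠ 0, so this is an N-position: the player to move can win.

N-position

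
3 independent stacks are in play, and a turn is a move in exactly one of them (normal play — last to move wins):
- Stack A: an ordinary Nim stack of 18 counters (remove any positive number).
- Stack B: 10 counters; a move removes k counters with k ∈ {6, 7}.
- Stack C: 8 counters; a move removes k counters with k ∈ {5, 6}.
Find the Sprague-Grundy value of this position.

18

Stack A is a plain Nim stack of size 18, so its Grundy value is 18.
Build the Grundy sequence for stack B with g(k) = mex{g(k−s) : s ∈ {6, 7}, s ≤ k}:
g(0) = mex{} = 0
g(1) = mex{} = 0
g(2) = mex{} = 0
g(3) = mex{} = 0
g(4) = mex{} = 0
g(5) = mex{} = 0
g(6) = mex{0} = 1
g(7) = mex{0} = 1
g(8) = mex{0} = 1
g(9) = mex{0} = 1
g(10) = mex{0} = 1
So g(10) = 1.
Build the Grundy sequence for stack C with g(k) = mex{g(k−s) : s ∈ {5, 6}, s ≤ k}:
g(0) = mex{} = 0
g(1) = mex{} = 0
g(2) = mex{} = 0
g(3) = mex{} = 0
g(4) = mex{} = 0
g(5) = mex{0} = 1
g(6) = mex{0} = 1
g(7) = mex{0} = 1
g(8) = mex{0} = 1
So g(8) = 1.
The value of a disjunctive sum is the nim-sum of the parts.
Combined value = 18 XOR 1 XOR 1 = 18.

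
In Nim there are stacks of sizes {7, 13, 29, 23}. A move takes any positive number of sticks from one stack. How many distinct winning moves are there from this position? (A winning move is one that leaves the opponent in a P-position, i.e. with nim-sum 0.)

Nim-sum: 7 ⊕ 13 ⊕ 29 ⊕ 23 = 0.
The nim-sum is already 0, so every move leaves a nonzero nim-sum — there are no winning moves.

0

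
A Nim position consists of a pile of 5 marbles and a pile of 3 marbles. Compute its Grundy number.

Bitwise XOR of the heap sizes:
  101  (5)
  011  (3)
  ---
  110  (6)

6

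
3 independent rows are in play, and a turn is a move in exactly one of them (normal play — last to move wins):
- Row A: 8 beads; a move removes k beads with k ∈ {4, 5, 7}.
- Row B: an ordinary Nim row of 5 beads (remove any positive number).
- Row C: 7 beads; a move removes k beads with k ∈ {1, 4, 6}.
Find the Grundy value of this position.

7

Build the Grundy sequence for row A with g(k) = mex{g(k−s) : s ∈ {4, 5, 7}, s ≤ k}:
g(0) = mex{} = 0
g(1) = mex{} = 0
g(2) = mex{} = 0
g(3) = mex{} = 0
g(4) = mex{0} = 1
g(5) = mex{0} = 1
g(6) = mex{0} = 1
g(7) = mex{0} = 1
g(8) = mex{0,1} = 2
So g(8) = 2.
Row B is a plain Nim row of size 5, so its Grundy value is 5.
For row C, compute g(0), g(1), … with moves {1, 4, 6}:
g(0) = mex{} = 0
g(1) = mex{0} = 1
g(2) = mex{1} = 0
g(3) = mex{0} = 1
g(4) = mex{0,1} = 2
g(5) = mex{1,2} = 0
g(6) = mex{0} = 1
g(7) = mex{1} = 0
So g(7) = 0.
By the Sprague-Grundy theorem, the Grundy value of a sum of independent games is the XOR of the component values.
Combined value = 2 ⊕ 5 ⊕ 0 = 7.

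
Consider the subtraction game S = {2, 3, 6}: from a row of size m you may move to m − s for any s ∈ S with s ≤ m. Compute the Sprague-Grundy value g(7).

1

Build the Grundy sequence with g(k) = mex{g(k−s) : s ∈ {2, 3, 6}, s ≤ k}:
g(0) = mex{} = 0
g(1) = mex{} = 0
g(2) = mex{0} = 1
g(3) = mex{0} = 1
g(4) = mex{0,1} = 2
g(5) = mex{1} = 0
g(6) = mex{0,1,2} = 3
g(7) = mex{0,2} = 1
So g(7) = 1.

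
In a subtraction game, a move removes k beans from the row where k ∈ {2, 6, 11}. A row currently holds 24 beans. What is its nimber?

Compute g(0), g(1), … for moves {2, 6, 11}:
k:     0  1  2  3  4  5  6  7  8  9 10 11 12 13 14 15 16 17 18 19 20 21 22 23 24
g(k):  0  0  1  1  0  0  1  1  0  0  1  1  2  0  3  1  2  0  0  1  1  0  0  1  1
So g(24) = 1.

1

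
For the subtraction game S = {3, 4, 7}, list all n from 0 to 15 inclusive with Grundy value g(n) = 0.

Compute g(0), g(1), … for moves {3, 4, 7}:
k:     0  1  2  3  4  5  6  7  8  9 10 11 12 13 14 15
g(k):  0  0  0  1  1  1  2  2  2  3  0  0  0  1  1  1
The P-positions (g = 0) in 0..15 are 0, 1, 2, 10, 11, 12.

0, 1, 2, 10, 11, 12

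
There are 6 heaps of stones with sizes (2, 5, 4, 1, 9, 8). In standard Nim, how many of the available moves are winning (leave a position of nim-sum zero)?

1

Write each in binary and XOR column by column:
  0010  (2)
  0101  (5)
  0100  (4)
  0001  (1)
  1001  (9)
  1000  (8)
  ----
  0011  (3)
The overall nim-sum is X = 3. A heap of size p has a winning move iff p XOR X < p (reduce it to p XOR X).
  2: 2 XOR 3 = 1 < 2 — winning move (to 1).
  5: 5 XOR 3 = 6 ≥ 5 — no move.
  4: 4 XOR 3 = 7 ≥ 4 — no move.
  1: 1 XOR 3 = 2 ≥ 1 — no move.
  9: 9 XOR 3 = 10 ≥ 9 — no move.
  8: 8 XOR 3 = 11 ≥ 8 — no move.
That gives 1 winning move.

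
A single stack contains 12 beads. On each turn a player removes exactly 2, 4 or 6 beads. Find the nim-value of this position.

2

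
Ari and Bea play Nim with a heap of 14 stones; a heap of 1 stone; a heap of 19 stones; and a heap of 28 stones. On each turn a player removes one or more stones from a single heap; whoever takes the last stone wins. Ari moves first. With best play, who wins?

Compute the nim-sum pairwise:
14 ^ 1 = 15
15 ^ 19 = 28
28 ^ 28 = 0
The nim-sum is 0, so this is a P-position: the player to move is in a losing position under optimal play; Ari is about to move from it and so loses — Bea wins.

Bea wins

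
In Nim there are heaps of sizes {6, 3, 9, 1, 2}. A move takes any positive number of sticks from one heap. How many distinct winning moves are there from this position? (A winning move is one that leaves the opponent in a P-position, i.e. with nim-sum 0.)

1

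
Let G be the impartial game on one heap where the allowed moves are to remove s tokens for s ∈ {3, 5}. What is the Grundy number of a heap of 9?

0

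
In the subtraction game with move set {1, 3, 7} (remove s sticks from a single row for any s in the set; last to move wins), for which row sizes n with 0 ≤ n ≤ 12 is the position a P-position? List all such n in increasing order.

0, 2, 4, 6, 8, 10, 12

Compute g(0), g(1), … for moves {1, 3, 7}:
g(0) = mex{} = 0
g(1) = mex{0} = 1
g(2) = mex{1} = 0
g(3) = mex{0} = 1
g(4) = mex{1} = 0
g(5) = mex{0} = 1
g(6) = mex{1} = 0
g(7) = mex{0} = 1
g(8) = mex{1} = 0
g(9) = mex{0} = 1
g(10) = mex{1} = 0
g(11) = mex{0} = 1
g(12) = mex{1} = 0
The P-positions (g = 0) in 0..12 are 0, 2, 4, 6, 8, 10, 12.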